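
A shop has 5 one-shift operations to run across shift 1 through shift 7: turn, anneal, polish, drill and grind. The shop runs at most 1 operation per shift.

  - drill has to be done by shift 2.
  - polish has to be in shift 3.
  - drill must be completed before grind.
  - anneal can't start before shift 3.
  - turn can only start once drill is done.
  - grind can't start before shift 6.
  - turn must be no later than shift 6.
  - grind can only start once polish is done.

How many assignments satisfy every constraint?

Splitting on turn: it can be shift 2 (6), shift 4 (8), shift 5 (8), shift 6 (4). Listing each branch's schedules as (anneal, polish, drill, grind) by shift number:
turn=shift 2: (4,3,1,6) (4,3,1,7) (5,3,1,6) (5,3,1,7) (6,3,1,7) (7,3,1,6) — 6.
turn=shift 4: (5,3,1,6) (5,3,1,7) (5,3,2,6) (5,3,2,7) (6,3,1,7) (6,3,2,7) (7,3,1,6) (7,3,2,6) — 8.
turn=shift 5: (4,3,1,6) (4,3,1,7) (4,3,2,6) (4,3,2,7) (6,3,1,7) (6,3,2,7) (7,3,1,6) (7,3,2,6) — 8.
turn=shift 6: (4,3,1,7) (4,3,2,7) (5,3,1,7) (5,3,2,7) — 4.
Summing: 6 + 8 + 8 + 4 = 26.

26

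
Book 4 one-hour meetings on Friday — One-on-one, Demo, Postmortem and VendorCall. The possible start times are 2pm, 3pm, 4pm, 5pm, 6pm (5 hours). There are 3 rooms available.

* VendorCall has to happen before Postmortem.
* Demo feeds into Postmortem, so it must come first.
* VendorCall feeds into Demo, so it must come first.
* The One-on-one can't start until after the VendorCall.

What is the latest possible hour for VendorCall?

4pm

Downstream work caps VendorCall at 4pm.
VendorCall at 4pm is achievable: One-on-one -> 5pm; Postmortem -> 6pm; VendorCall -> 4pm; Demo -> 5pm.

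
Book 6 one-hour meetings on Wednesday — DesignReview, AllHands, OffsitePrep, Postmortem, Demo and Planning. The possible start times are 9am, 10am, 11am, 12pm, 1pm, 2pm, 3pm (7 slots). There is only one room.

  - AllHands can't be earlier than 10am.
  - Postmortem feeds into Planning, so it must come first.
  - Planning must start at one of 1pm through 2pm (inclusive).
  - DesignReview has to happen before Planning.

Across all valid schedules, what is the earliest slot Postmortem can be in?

Downstream work caps Postmortem at 1pm.
Postmortem at 9am is achievable: AllHands -> 10am; Demo -> 2pm; Postmortem -> 9am; OffsitePrep -> 12pm; DesignReview -> 11am; Planning -> 1pm.

9am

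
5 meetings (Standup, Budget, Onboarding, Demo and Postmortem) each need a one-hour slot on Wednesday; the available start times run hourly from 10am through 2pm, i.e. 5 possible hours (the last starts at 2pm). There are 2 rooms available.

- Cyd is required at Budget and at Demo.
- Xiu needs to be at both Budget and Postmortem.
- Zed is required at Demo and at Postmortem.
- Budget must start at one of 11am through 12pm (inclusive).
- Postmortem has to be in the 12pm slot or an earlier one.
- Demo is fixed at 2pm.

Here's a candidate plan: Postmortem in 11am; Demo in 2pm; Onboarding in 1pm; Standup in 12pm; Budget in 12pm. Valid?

Demo is fixed at 2pm — holds.
There are 2 rooms available — holds.
Budget must start at one of 11am through 12pm (inclusive) — holds.
Zed is required at Demo and at Postmortem — holds.
Postmortem has to be in the 12pm slot or an earlier one — holds.
Xiu needs to be at both Budget and Postmortem — holds.
Cyd is required at Budget and at Demo — holds.

Valid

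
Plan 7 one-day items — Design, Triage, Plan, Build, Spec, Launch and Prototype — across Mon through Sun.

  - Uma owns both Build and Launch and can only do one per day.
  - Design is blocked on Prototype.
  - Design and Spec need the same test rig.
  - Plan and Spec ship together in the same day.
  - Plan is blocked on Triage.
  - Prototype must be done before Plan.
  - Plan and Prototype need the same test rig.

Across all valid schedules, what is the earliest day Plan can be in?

Tue

Precedence pushes Plan to at least Tue.
Plan at Tue is achievable: Design=Wed; Prototype=Mon; Build=Mon; Launch=Tue; Plan=Tue; Spec=Tue; Triage=Mon.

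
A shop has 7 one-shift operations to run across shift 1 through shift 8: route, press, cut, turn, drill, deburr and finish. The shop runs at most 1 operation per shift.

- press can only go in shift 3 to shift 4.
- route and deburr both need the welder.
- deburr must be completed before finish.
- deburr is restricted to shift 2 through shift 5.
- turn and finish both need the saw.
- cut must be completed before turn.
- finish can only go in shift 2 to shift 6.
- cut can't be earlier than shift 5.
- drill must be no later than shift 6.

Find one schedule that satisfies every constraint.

route -> shift 7; press -> shift 3; turn -> shift 6; drill -> shift 1; finish -> shift 4; deburr -> shift 2; cut -> shift 5

Checking: cut(shift 5) before turn(shift 6); deburr(shift 2) before finish(shift 4); route(shift 7) != deburr(shift 2); turn(shift 6) != finish(shift 4); press=shift 3 in [shift 3,shift 4]; drill=shift 1 in [shift 1,shift 6]; deburr=shift 2 in [shift 2,shift 5]; cut=shift 5 in [shift 5,shift 8]; finish=shift 4 in [shift 2,shift 6]; max 1 per shift (cap 1).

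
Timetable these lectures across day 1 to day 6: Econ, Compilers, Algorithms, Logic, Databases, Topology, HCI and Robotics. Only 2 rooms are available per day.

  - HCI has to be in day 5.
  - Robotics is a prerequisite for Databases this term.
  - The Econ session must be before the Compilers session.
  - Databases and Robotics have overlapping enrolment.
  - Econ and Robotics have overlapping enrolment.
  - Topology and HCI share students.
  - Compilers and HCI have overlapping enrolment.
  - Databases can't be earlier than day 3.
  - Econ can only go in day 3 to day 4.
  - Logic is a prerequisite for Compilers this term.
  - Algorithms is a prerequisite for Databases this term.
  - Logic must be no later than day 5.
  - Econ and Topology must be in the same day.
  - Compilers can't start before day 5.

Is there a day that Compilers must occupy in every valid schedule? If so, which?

day 6

Compilers's window is day 5–day 6.
HCI is fixed at day 5, and Compilers can't share a day with HCI.
So Compilers must be day 6.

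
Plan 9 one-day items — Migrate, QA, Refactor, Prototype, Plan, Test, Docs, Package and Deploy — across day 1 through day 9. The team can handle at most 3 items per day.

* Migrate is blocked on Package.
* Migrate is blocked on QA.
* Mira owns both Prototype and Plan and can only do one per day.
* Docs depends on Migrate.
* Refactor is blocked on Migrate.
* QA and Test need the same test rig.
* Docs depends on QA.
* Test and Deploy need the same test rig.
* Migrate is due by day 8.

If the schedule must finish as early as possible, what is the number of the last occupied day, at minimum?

3

The precedence chain requires at least 3 distinct days.
With at most 3 per day and 9 tasks, at least 3 days are needed.
3 works (last occupied day: day 3): for example Docs=day 3; Test=day 2; Refactor=day 3; Package=day 1; Plan=day 2; Prototype=day 1; Migrate=day 2; QA=day 1; Deploy=day 3.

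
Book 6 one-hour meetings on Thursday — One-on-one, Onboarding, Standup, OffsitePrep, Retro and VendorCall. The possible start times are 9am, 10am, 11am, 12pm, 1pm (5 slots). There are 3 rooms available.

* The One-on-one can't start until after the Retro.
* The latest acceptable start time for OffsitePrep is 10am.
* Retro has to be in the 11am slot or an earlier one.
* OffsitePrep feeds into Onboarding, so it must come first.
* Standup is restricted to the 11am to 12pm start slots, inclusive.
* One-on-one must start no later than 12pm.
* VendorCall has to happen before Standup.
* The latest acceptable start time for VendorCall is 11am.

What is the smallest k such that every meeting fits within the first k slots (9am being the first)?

3

The precedence chain requires at least 2 distinct slots.
With at most 3 per slot and 6 meetings, at least 2 slots are needed.
Standup can't be placed before 11am — that is slot 3 counting from 9am — so the schedule must run through at least 3 slots.
3 works (last occupied slot: 11am): for example VendorCall=9am, Retro=9am, OffsitePrep=9am, Standup=11am, One-on-one=10am, Onboarding=10am.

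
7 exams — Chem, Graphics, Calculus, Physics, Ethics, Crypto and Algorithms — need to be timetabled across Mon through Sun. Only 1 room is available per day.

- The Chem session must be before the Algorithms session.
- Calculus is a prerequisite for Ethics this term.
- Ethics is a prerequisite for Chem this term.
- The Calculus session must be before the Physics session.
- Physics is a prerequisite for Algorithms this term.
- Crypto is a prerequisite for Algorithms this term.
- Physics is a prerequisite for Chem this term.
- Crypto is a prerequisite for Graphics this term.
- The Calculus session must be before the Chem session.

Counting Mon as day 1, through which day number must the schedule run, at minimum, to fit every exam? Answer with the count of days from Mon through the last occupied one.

7 days

The precedence chain requires at least 4 distinct days.
With at most 1 per day and 7 exams, at least 7 days are needed.
7 works (last occupied day: Sun): for example Algorithms -> Sat, Crypto -> Fri, Chem -> Thu, Calculus -> Mon, Physics -> Tue, Graphics -> Sun, Ethics -> Wed.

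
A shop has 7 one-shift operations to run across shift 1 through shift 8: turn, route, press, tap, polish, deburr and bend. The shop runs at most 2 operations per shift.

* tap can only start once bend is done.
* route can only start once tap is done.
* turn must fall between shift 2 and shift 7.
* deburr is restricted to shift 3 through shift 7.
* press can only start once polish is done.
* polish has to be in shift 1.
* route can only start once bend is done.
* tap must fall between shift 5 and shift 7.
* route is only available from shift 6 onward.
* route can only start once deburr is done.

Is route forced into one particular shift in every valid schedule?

No

route can be shift 6 (e.g. tap in shift 5; route in shift 6; bend in shift 1; deburr in shift 3; press in shift 2; polish in shift 1; turn in shift 2) or shift 7 (e.g. tap -> shift 5; press -> shift 2; bend -> shift 1; route -> shift 7; turn -> shift 2; polish -> shift 1; deburr -> shift 3).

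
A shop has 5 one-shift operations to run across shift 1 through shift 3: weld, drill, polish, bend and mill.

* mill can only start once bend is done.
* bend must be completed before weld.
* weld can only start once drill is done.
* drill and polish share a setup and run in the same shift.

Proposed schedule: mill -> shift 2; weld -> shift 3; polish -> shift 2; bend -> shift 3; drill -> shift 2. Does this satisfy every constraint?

No. mill can only start once bend is done is not satisfied.

mill can only start once bend is done — violated.
weld can only start once drill is done — holds.
drill and polish share a setup and run in the same shift — holds.
bend must be completed before weld — violated.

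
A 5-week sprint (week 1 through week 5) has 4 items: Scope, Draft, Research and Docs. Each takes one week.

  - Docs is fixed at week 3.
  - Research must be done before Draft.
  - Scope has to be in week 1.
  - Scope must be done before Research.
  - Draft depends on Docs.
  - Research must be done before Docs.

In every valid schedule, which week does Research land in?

Scope is fixed at week 1 and must come before Research, so Research is at least week 2.
Docs is fixed at week 3 and must come after Research, so Research is at most week 2.
So Research must be week 2.

week 2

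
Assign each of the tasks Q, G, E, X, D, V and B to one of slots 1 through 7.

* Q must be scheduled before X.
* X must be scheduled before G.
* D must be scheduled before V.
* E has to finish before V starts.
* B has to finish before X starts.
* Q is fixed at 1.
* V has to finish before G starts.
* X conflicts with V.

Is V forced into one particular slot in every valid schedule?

V can be 2 (e.g. B in 1, V in 2, Q in 1, X in 3, D in 1, E in 1, G in 4) or 3 (e.g. V in 3; G in 4; Q in 1; E in 1; X in 2; D in 1; B in 1).

No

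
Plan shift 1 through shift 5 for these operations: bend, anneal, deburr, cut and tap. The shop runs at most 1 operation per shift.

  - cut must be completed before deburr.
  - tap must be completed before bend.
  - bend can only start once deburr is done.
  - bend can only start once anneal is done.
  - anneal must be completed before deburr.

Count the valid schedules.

Splitting on anneal: it can be shift 1 (3), shift 2 (3), shift 3 (2). Listing each branch's schedules as (bend, deburr, cut, tap) by shift number:
anneal=shift 1: (5,3,2,4) (5,4,2,3) (5,4,3,2) — 3.
anneal=shift 2: (5,3,1,4) (5,4,1,3) (5,4,3,1) — 3.
anneal=shift 3: (5,4,1,2) (5,4,2,1) — 2.
Summing: 3 + 3 + 2 = 8.

8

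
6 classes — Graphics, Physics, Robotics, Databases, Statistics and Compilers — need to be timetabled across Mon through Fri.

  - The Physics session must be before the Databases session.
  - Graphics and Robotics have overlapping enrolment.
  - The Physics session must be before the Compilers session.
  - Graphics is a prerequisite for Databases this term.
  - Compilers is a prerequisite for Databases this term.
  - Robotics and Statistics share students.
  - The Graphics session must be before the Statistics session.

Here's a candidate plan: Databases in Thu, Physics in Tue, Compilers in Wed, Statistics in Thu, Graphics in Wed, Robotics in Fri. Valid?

Graphics and Robotics have overlapping enrolment — holds.
The Physics session must be before the Databases session — holds.
Graphics is a prerequisite for Databases this term — holds.
The Graphics session must be before the Statistics session — holds.
Robotics and Statistics share students — holds.
Compilers is a prerequisite for Databases this term — holds.
The Physics session must be before the Compilers session — holds.

Yes, all constraints hold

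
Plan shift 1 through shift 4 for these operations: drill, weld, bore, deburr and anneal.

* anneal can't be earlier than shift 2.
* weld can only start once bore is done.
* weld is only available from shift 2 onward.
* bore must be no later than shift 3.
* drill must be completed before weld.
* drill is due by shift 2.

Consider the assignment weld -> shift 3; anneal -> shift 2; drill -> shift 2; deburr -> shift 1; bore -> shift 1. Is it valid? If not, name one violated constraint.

drill must be completed before weld — holds.
weld is only available from shift 2 onward — holds.
bore must be no later than shift 3 — holds.
drill is due by shift 2 — holds.
anneal can't be earlier than shift 2 — holds.
weld can only start once bore is done — holds.

Yes, all constraints hold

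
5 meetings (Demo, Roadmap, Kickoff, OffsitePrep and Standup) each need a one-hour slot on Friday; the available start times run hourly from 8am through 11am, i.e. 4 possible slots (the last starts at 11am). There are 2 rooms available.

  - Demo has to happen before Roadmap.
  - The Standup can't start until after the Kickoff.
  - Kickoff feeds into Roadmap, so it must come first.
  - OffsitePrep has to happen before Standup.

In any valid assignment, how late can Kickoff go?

Downstream work caps Kickoff at 10am.
Kickoff at 10am is achievable: Kickoff=10am, Standup=11am, Demo=8am, OffsitePrep=8am, Roadmap=11am.

10am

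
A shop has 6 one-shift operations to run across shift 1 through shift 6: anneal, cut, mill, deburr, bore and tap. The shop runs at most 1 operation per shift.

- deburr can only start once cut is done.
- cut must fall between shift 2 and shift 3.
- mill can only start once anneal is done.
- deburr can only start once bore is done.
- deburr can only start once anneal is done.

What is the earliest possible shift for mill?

shift 2

Precedence pushes mill to at least shift 2.
mill at shift 2 is achievable: anneal in shift 1, cut in shift 3, bore in shift 4, mill in shift 2, deburr in shift 5, tap in shift 6.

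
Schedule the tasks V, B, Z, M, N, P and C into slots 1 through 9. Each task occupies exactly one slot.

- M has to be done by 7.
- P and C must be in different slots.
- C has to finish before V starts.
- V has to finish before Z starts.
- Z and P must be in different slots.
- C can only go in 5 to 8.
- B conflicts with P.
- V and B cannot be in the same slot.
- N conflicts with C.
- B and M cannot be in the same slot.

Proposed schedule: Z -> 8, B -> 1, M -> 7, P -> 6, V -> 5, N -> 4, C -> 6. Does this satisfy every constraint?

B conflicts with P — holds.
V and B cannot be in the same slot — holds.
V has to finish before Z starts — holds.
P and C must be in different slots — violated.
C can only go in 5 to 8 — holds.
M has to be done by 7 — holds.
N conflicts with C — holds.
C has to finish before V starts — violated.
Z and P must be in different slots — holds.
B and M cannot be in the same slot — holds.

No — it violates: C has to finish before V starts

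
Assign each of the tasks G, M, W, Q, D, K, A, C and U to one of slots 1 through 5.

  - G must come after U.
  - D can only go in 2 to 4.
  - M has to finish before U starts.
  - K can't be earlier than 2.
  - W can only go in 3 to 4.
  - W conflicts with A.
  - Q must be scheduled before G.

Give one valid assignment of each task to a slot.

K in 2; W in 3; G in 3; U in 2; M in 1; D in 2; Q in 1; A in 1; C in 1

Checking: M(1) before U(2); U(2) before G(3); Q(1) before G(3); W(3) != A(1); K=2 in [2,5]; W=3 in [3,4]; D=2 in [2,4].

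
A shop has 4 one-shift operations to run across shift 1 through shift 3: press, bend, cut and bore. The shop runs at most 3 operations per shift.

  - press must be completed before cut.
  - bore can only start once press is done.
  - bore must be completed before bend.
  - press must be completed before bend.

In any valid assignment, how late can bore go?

Precedence pushes bore to at least shift 2; downstream work caps bore at shift 2.
bore at shift 2 is achievable: bore=shift 2; cut=shift 2; press=shift 1; bend=shift 3.

shift 2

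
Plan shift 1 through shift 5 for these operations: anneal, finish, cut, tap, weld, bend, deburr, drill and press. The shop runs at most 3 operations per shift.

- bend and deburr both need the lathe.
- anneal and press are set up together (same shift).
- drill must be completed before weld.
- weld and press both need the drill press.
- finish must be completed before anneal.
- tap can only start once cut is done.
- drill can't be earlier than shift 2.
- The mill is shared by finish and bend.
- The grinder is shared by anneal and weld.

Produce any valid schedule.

tap -> shift 3; press -> shift 2; anneal -> shift 2; cut -> shift 1; bend -> shift 3; weld -> shift 3; finish -> shift 1; drill -> shift 2; deburr -> shift 1

Checking: cut(shift 1) before tap(shift 3); drill(shift 2) before weld(shift 3); finish(shift 1) before anneal(shift 2); weld(shift 3) != press(shift 2); finish(shift 1) != bend(shift 3); anneal(shift 2) != weld(shift 3); bend(shift 3) != deburr(shift 1); anneal = press = shift 2; drill=shift 2 in [shift 2,shift 5]; max 3 per shift (cap 3).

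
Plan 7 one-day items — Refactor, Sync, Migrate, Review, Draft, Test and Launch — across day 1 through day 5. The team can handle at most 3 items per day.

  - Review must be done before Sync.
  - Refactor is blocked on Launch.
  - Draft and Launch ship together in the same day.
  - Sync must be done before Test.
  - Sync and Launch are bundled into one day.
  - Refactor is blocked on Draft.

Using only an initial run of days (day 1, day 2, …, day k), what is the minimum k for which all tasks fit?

The precedence chain requires at least 3 distinct days.
With at most 3 per day and 7 tasks, at least 3 days are needed.
3 works (last occupied day: day 3): for example Test -> day 3, Launch -> day 2, Review -> day 1, Sync -> day 2, Refactor -> day 3, Draft -> day 2, Migrate -> day 1.

3 days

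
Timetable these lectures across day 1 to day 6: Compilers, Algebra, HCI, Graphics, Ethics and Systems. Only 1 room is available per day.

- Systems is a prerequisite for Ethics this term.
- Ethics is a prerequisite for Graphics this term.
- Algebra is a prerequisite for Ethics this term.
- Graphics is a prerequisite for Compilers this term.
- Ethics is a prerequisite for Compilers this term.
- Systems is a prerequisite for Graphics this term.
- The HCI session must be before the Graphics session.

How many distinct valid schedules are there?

Splitting on Algebra: it can be day 1 (3), day 2 (3), day 3 (2). Listing each branch's schedules as (Compilers, HCI, Graphics, Ethics, Systems) by day number:
Algebra=day 1: (6,2,5,4,3) (6,3,5,4,2) (6,4,5,3,2) — 3.
Algebra=day 2: (6,1,5,4,3) (6,3,5,4,1) (6,4,5,3,1) — 3.
Algebra=day 3: (6,1,5,4,2) (6,2,5,4,1) — 2.
Summing: 3 + 3 + 2 = 8.

8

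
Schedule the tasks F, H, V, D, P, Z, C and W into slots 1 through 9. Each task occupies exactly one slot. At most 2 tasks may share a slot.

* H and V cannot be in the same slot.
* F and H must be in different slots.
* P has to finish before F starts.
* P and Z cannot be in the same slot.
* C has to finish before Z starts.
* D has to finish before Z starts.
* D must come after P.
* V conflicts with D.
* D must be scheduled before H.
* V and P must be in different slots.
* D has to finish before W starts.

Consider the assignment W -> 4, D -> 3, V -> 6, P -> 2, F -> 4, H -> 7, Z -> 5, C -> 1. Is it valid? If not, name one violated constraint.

D has to finish before Z starts — holds.
At most 2 tasks may share a slot — holds.
V and P must be in different slots — holds.
H and V cannot be in the same slot — holds.
P has to finish before F starts — holds.
P and Z cannot be in the same slot — holds.
V conflicts with D — holds.
D has to finish before W starts — holds.
C has to finish before Z starts — holds.
D must be scheduled before H — holds.
D must come after P — holds.
F and H must be in different slots — holds.

Yes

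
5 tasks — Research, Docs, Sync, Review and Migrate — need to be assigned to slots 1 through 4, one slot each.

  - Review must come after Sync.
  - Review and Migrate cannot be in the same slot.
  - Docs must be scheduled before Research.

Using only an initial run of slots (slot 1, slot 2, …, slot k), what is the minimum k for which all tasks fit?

2

The precedence chain requires at least 2 distinct slots.
2 works (last occupied slot: 2): for example Docs in 1; Migrate in 1; Sync in 1; Review in 2; Research in 2.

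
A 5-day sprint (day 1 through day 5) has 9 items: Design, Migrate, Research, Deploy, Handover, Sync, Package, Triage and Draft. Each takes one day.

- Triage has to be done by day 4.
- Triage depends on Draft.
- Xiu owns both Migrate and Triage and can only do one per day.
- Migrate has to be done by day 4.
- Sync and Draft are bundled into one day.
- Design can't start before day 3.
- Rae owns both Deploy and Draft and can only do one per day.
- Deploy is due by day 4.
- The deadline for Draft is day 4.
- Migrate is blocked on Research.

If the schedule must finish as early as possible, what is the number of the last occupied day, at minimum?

The precedence chain requires at least 2 distinct days.
Design can't be placed before day 3, so the schedule must run through at least day 3.
3 works (last occupied day: day 3): for example Sync -> day 1; Draft -> day 1; Triage -> day 3; Deploy -> day 2; Research -> day 1; Design -> day 3; Migrate -> day 2; Package -> day 1; Handover -> day 1.

3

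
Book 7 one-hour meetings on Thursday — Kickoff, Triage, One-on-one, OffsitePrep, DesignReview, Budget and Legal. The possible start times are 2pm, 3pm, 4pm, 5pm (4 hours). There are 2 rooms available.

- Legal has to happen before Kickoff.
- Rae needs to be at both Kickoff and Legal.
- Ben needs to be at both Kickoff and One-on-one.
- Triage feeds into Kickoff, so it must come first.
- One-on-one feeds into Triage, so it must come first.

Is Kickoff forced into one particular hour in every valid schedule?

No

Kickoff can be 4pm (e.g. DesignReview in 4pm, Budget in 5pm, One-on-one in 2pm, OffsitePrep in 3pm, Legal in 2pm, Triage in 3pm, Kickoff in 4pm) or 5pm (e.g. Budget -> 4pm; Kickoff -> 5pm; Triage -> 3pm; OffsitePrep -> 3pm; DesignReview -> 4pm; Legal -> 2pm; One-on-one -> 2pm).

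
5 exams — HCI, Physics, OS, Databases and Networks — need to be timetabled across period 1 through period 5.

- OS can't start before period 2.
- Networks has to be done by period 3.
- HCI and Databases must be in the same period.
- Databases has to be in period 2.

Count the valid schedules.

Splitting on Physics: it can be period 1 (12), period 2 (12), period 3 (12), period 4 (12), period 5 (12). Listing each branch's schedules as (HCI, OS, Databases, Networks) by period number:
Physics=period 1: (2,2,2,1) (2,2,2,2) (2,2,2,3) (2,3,2,1) (2,3,2,2) (2,3,2,3) (2,4,2,1) (2,4,2,2) (2,4,2,3) (2,5,2,1) (2,5,2,2) (2,5,2,3) — 12.
Physics=period 2: (2,2,2,1) (2,2,2,2) (2,2,2,3) (2,3,2,1) (2,3,2,2) (2,3,2,3) (2,4,2,1) (2,4,2,2) (2,4,2,3) (2,5,2,1) (2,5,2,2) (2,5,2,3) — 12.
Physics=period 3: (2,2,2,1) (2,2,2,2) (2,2,2,3) (2,3,2,1) (2,3,2,2) (2,3,2,3) (2,4,2,1) (2,4,2,2) (2,4,2,3) (2,5,2,1) (2,5,2,2) (2,5,2,3) — 12.
Physics=period 4: (2,2,2,1) (2,2,2,2) (2,2,2,3) (2,3,2,1) (2,3,2,2) (2,3,2,3) (2,4,2,1) (2,4,2,2) (2,4,2,3) (2,5,2,1) (2,5,2,2) (2,5,2,3) — 12.
Physics=period 5: (2,2,2,1) (2,2,2,2) (2,2,2,3) (2,3,2,1) (2,3,2,2) (2,3,2,3) (2,4,2,1) (2,4,2,2) (2,4,2,3) (2,5,2,1) (2,5,2,2) (2,5,2,3) — 12.
Summing: 12 + 12 + 12 + 12 + 12 = 60.

60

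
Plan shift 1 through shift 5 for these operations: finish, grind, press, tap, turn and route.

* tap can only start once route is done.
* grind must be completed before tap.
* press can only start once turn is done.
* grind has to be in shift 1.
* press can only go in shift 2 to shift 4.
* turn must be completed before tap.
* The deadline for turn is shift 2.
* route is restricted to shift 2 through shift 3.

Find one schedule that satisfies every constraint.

press in shift 2; grind in shift 1; route in shift 2; tap in shift 3; turn in shift 1; finish in shift 1

Checking: route(shift 2) before tap(shift 3); grind(shift 1) before tap(shift 3); turn(shift 1) before tap(shift 3); turn(shift 1) before press(shift 2); turn=shift 1 in [shift 1,shift 2]; route=shift 2 in [shift 2,shift 3]; press=shift 2 in [shift 2,shift 4]; grind=shift 1 in [shift 1,shift 1].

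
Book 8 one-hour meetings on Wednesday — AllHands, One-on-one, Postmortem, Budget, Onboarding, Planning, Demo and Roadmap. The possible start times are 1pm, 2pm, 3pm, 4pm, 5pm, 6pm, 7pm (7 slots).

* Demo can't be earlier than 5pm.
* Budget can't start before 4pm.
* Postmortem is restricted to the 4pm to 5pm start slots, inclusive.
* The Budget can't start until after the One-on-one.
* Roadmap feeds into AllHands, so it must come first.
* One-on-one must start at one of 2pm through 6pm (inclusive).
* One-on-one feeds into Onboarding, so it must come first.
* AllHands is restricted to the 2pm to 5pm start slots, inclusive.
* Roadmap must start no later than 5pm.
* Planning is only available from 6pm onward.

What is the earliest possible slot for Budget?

Budget is available from 4pm.
Budget at 4pm is achievable: One-on-one=2pm, Planning=6pm, AllHands=2pm, Demo=5pm, Budget=4pm, Postmortem=4pm, Onboarding=3pm, Roadmap=1pm.

4pm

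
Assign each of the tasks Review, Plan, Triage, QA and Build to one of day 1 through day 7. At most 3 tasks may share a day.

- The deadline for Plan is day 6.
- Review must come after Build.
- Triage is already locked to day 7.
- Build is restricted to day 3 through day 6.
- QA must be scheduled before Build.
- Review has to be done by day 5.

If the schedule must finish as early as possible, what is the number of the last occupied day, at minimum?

The precedence chain requires at least 3 distinct days.
With at most 3 per day and 5 tasks, at least 2 days are needed.
Triage can't be placed before day 7, so the schedule must run through at least day 7.
7 works (last occupied day: day 7): for example Triage=day 7; QA=day 1; Build=day 3; Plan=day 1; Review=day 4.

7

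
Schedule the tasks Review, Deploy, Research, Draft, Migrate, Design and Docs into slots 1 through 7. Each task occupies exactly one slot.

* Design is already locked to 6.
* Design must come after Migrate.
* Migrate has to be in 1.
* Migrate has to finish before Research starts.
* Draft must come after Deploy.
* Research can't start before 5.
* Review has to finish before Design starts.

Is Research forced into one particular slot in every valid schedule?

No

Research can be 5 (e.g. Design in 6; Research in 5; Review in 1; Migrate in 1; Draft in 2; Deploy in 1; Docs in 1) or 6 (e.g. Research=6, Migrate=1, Deploy=1, Docs=1, Review=1, Design=6, Draft=2).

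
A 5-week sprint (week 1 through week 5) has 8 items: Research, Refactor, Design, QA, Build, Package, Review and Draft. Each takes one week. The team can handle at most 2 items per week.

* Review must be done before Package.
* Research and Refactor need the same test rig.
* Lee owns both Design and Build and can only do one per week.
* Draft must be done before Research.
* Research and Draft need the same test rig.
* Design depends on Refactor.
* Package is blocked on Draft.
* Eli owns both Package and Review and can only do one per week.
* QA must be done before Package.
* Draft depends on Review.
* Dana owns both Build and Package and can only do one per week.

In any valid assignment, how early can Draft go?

week 2

Precedence pushes Draft to at least week 2; downstream work caps Draft at week 4.
Draft at week 2 is achievable: Design in week 4, Build in week 5, QA in week 2, Research in week 3, Package in week 3, Refactor in week 1, Draft in week 2, Review in week 1.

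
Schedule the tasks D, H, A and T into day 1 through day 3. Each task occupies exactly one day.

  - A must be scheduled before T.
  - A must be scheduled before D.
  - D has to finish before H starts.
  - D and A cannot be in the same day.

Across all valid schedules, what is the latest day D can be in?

day 2

Precedence pushes D to at least day 2; downstream work caps D at day 2.
D at day 2 is achievable: T in day 2, A in day 1, H in day 3, D in day 2.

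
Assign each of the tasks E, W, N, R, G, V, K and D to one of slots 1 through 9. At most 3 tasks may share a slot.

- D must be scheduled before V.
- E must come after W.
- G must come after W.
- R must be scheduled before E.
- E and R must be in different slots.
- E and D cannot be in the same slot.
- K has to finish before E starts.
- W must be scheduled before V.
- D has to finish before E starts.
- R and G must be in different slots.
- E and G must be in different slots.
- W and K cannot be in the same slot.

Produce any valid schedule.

G -> 2; V -> 2; K -> 2; E -> 3; W -> 1; R -> 1; N -> 3; D -> 1

Checking: K(2) before E(3); W(1) before V(2); W(1) before E(3); W(1) before G(2); D(1) before V(2); D(1) before E(3); R(1) before E(3); E(3) != D(1); E(3) != R(1); W(1) != K(2); R(1) != G(2); E(3) != G(2); max 3 per slot (cap 3).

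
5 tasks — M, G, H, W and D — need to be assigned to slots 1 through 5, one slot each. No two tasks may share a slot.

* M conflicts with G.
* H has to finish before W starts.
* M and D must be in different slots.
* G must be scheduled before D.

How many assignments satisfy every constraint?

30

Splitting on M: it can be 1 (6), 2 (6), 3 (6), 4 (6), 5 (6). Listing each branch's schedules as (G, H, W, D):
M=1: (2,3,4,5) (2,3,5,4) (2,4,5,3) (3,2,4,5) (3,2,5,4) (4,2,3,5) — 6.
M=2: (1,3,4,5) (1,3,5,4) (1,4,5,3) (3,1,4,5) (3,1,5,4) (4,1,3,5) — 6.
M=3: (1,2,4,5) (1,2,5,4) (1,4,5,2) (2,1,4,5) (2,1,5,4) (4,1,2,5) — 6.
M=4: (1,2,3,5) (1,2,5,3) (1,3,5,2) (2,1,3,5) (2,1,5,3) (3,1,2,5) — 6.
M=5: (1,2,3,4) (1,2,4,3) (1,3,4,2) (2,1,3,4) (2,1,4,3) (3,1,2,4) — 6.
Summing: 6 + 6 + 6 + 6 + 6 = 30.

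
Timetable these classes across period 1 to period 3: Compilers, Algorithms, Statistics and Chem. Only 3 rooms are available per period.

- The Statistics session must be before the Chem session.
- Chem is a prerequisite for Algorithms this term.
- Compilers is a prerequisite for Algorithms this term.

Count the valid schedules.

Enumerating: Statistics in period 1, Compilers in period 1, Algorithms in period 3, Chem in period 2 | Statistics in period 1; Compilers in period 2; Chem in period 2; Algorithms in period 3.

2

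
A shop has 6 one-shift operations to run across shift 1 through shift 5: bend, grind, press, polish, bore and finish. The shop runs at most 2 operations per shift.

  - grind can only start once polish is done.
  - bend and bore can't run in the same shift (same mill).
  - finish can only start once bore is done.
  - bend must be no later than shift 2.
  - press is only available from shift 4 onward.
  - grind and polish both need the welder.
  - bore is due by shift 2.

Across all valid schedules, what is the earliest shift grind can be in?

Precedence pushes grind to at least shift 2.
grind at shift 2 is achievable: press in shift 4, finish in shift 3, polish in shift 1, bend in shift 2, grind in shift 2, bore in shift 1.

shift 2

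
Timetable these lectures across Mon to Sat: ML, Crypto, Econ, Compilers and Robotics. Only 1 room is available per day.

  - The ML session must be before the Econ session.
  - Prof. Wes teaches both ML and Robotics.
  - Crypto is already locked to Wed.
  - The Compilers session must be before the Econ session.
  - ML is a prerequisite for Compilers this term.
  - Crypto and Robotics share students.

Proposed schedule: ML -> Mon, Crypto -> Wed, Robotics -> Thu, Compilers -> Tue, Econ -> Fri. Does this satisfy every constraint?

The Compilers session must be before the Econ session — holds.
Crypto and Robotics share students — holds.
ML is a prerequisite for Compilers this term — holds.
The ML session must be before the Econ session — holds.
Only 1 room is available per day — holds.
Prof. Wes teaches both ML and Robotics — holds.
Crypto is already locked to Wed — holds.

Yes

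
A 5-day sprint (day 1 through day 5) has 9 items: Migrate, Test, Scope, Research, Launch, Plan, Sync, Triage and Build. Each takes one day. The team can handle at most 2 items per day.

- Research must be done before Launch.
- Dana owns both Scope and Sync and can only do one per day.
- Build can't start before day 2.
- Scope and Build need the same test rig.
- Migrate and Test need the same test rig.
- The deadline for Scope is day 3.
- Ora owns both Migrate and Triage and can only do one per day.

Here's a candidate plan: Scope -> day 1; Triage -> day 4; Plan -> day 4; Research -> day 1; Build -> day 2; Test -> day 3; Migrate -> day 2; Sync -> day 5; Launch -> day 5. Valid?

Yes

The deadline for Scope is day 3 — holds.
Ora owns both Migrate and Triage and can only do one per day — holds.
Dana owns both Scope and Sync and can only do one per day — holds.
Research must be done before Launch — holds.
Scope and Build need the same test rig — holds.
Migrate and Test need the same test rig — holds.
The team can handle at most 2 items per day — holds.
Build can't start before day 2 — holds.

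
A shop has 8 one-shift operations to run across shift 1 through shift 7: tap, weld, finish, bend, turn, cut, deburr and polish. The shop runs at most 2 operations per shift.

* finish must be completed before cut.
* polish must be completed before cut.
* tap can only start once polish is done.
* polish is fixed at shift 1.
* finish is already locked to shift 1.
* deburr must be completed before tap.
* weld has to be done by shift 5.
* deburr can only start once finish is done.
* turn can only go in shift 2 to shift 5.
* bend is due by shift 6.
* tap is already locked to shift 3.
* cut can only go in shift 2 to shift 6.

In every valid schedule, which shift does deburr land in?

shift 2

finish is fixed at shift 1 and must come before deburr, so deburr is at least shift 2.
tap is fixed at shift 3 and must come after deburr, so deburr is at most shift 2.
So deburr must be shift 2.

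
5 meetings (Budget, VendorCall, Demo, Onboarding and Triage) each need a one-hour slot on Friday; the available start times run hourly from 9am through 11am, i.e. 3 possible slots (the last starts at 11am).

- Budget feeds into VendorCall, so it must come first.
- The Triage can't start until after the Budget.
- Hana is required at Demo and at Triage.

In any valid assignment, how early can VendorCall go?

10am

Precedence pushes VendorCall to at least 10am.
VendorCall at 10am is achievable: Triage -> 10am; Onboarding -> 9am; Demo -> 9am; VendorCall -> 10am; Budget -> 9am.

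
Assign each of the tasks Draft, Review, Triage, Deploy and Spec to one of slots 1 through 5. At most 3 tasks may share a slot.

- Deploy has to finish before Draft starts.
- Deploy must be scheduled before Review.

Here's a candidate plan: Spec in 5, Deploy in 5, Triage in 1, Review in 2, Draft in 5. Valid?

Deploy has to finish before Draft starts — violated.
At most 3 tasks may share a slot — holds.
Deploy must be scheduled before Review — violated.

No. Deploy must be scheduled before Review is not satisfied.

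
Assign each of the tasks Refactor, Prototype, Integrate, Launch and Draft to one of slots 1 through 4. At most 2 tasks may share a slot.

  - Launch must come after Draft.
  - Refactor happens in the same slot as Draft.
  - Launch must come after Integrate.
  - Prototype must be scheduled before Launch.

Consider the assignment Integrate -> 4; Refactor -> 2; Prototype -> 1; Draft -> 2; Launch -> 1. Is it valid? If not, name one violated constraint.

Invalid. Launch must come after Integrate.

Launch must come after Draft — violated.
At most 2 tasks may share a slot — holds.
Launch must come after Integrate — violated.
Refactor happens in the same slot as Draft — holds.
Prototype must be scheduled before Launch — violated.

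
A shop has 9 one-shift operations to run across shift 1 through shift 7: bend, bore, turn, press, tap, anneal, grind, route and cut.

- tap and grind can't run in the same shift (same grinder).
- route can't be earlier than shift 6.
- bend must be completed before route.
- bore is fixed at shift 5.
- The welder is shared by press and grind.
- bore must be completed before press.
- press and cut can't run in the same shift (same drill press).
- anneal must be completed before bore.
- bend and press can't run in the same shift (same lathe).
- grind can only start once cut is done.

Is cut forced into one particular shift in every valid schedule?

cut can be shift 1 (e.g. cut -> shift 1, bend -> shift 1, anneal -> shift 1, turn -> shift 1, bore -> shift 5, press -> shift 6, grind -> shift 2, route -> shift 6, tap -> shift 1) or shift 2 (e.g. bore=shift 5; grind=shift 3; anneal=shift 1; route=shift 6; turn=shift 1; cut=shift 2; tap=shift 1; press=shift 6; bend=shift 1).

No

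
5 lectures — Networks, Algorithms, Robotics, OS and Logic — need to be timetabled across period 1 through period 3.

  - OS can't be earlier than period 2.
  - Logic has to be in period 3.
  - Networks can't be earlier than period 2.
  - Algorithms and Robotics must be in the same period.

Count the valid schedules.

12

Splitting on Networks: it can be period 2 (6), period 3 (6). Listing each branch's schedules as (Algorithms, Robotics, OS, Logic) by period number:
Networks=period 2: (1,1,2,3) (1,1,3,3) (2,2,2,3) (2,2,3,3) (3,3,2,3) (3,3,3,3) — 6.
Networks=period 3: (1,1,2,3) (1,1,3,3) (2,2,2,3) (2,2,3,3) (3,3,2,3) (3,3,3,3) — 6.
Summing: 6 + 6 = 12.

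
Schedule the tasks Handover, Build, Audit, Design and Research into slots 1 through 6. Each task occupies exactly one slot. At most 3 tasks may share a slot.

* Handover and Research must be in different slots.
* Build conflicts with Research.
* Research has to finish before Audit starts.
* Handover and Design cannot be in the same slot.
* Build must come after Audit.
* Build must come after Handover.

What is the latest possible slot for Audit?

5

Precedence pushes Audit to at least 2; downstream work caps Audit at 5.
Audit at 5 is achievable: Research -> 2; Build -> 6; Audit -> 5; Handover -> 1; Design -> 2.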